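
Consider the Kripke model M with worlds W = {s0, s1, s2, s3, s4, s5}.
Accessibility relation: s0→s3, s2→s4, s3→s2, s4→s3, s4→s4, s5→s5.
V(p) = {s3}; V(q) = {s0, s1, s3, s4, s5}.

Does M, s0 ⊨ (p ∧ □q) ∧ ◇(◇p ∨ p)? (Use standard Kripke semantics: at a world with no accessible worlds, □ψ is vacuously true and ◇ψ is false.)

At s0: p ∧ □q is false, ◇(◇p ∨ p) is true, so (p ∧ □q) ∧ ◇(◇p ∨ p) is false.
  At s0: p is false, □q is true, so p ∧ □q is false.
    At s0: □q requires q at every successor {s3}.
      At s3: q is true.
    So □q is true at s0.
  At s0: ◇(◇p ∨ p) requires ◇p ∨ p at some successor in {s3}.
    ◇p ∨ p holds at s3, so ◇(◇p ∨ p) is true at s0.
      At s3: ◇p is false, p is true, so ◇p ∨ p is true.

No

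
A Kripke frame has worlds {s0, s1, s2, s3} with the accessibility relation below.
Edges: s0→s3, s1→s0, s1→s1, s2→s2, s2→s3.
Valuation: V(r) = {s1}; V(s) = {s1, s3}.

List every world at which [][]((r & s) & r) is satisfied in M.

s0, s3

Recall that []ψ holds at a world iff ψ holds at every accessible world, and <>ψ holds iff ψ holds at some accessible world.
Let φ = [][]((r & s) & r). Evaluate φ at each world:
  s0 (successors {s3}): φ is true.
  s1 (successors {s0, s1}): φ is false.
  s2 (successors {s2, s3}): φ is false.
  s3 (successors ∅): φ is true.
For instance, at s1:
  At s1: [][]((r & s) & r) requires []((r & s) & r) at every successor {s0, s1}.
    []((r & s) & r) fails at s0, so [][]((r & s) & r) is false at s1.
      At s0: []((r & s) & r) requires (r & s) & r at every successor {s3}.
        (r & s) & r fails at s3, so []((r & s) & r) is false at s0.
Satisfying worlds: {s0, s3}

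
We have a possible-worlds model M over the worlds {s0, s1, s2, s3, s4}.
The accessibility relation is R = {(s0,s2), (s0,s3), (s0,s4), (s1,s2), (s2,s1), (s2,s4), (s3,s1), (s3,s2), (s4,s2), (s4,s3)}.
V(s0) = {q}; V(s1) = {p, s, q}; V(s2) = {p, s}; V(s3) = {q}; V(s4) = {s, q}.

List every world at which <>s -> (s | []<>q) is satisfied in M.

Recall that []ψ holds at a world iff ψ holds at every accessible world, and <>ψ holds iff ψ holds at some accessible world.
Let φ = <>s -> (s | []<>q). Evaluate φ at each world:
  s0 (successors {s2, s3, s4}): φ is true.
  s1 (successors {s2}): φ is true.
  s2 (successors {s1, s4}): φ is true.
  s3 (successors {s1, s2}): φ is false.
  s4 (successors {s2, s3}): φ is true.
For instance, at s0:
  At s0: <>s is true, s | []<>q is true, so <>s -> (s | []<>q) is true.
    At s0: <>s requires s at some successor in {s2, s3, s4}.
      s holds at s2, so <>s is true at s0.
    At s0: s is false, []<>q is true, so s | []<>q is true.
      At s0: []<>q requires <>q at every successor {s2, s3, s4}.
        At s2: <>q is true.
        At s3: <>q is true.
        At s4: <>q is true.
      So []<>q is true at s0.
Satisfying worlds: {s0, s1, s2, s4}

s0, s1, s2, s4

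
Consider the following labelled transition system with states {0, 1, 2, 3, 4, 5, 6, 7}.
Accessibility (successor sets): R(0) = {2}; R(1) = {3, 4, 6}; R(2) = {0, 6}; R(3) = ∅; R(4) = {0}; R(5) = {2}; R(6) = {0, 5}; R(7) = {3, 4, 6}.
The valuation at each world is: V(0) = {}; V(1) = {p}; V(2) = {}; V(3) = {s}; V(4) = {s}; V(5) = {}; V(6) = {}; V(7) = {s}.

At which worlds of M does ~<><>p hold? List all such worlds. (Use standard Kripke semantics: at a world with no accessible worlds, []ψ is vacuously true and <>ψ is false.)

0, 1, 2, 3, 4, 5, 6, 7

Let φ = ~<><>p. Evaluate φ at each world:
  0 (successors {2}): φ is true.
  1 (successors {3, 4, 6}): φ is true.
  2 (successors {0, 6}): φ is true.
  3 (successors ∅): φ is true.
  4 (successors {0}): φ is true.
  5 (successors {2}): φ is true.
  6 (successors {0, 5}): φ is true.
  7 (successors {3, 4, 6}): φ is true.
For instance, at 0:
  At 0: <><>p is false, so ~<><>p is true.
    At 0: <><>p requires <>p at some successor in {2}.
      At 2: <>p is false.
    So <><>p is false at 0.
Satisfying worlds: {0, 1, 2, 3, 4, 5, 6, 7}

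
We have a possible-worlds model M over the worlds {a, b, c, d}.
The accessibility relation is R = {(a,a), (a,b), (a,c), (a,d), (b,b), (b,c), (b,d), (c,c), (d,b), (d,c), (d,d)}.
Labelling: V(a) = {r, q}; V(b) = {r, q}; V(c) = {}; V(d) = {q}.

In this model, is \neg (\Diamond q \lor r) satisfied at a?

No

Recall that \Diamond ψ holds at a world iff ψ holds at some accessible world.
At a: \Diamond q \lor r is true, so \neg (\Diamond q \lor r) is false.
  At a: \Diamond q is true, r is true, so \Diamond q \lor r is true.
    At a: \Diamond q requires q at some successor in {a, b, c, d}.
      q holds at a, so \Diamond q is true at a.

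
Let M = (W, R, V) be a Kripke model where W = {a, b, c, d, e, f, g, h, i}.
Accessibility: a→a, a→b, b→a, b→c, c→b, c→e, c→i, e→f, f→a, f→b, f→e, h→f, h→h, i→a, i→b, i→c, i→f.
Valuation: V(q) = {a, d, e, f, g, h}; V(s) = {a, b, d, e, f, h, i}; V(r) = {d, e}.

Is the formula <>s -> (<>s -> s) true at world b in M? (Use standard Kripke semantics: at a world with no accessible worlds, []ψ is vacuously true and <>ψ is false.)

Yes

Recall that <>ψ holds at a world iff ψ holds at some accessible world.
At b: <>s is true, <>s -> s is true, so <>s -> (<>s -> s) is true.
  At b: <>s requires s at some successor in {a, c}.
    s holds at a, so <>s is true at b.
  At b: <>s is true, s is true, so <>s -> s is true.
    At b: <>s requires s at some successor in {a, c}.
      s holds at a, so <>s is true at b.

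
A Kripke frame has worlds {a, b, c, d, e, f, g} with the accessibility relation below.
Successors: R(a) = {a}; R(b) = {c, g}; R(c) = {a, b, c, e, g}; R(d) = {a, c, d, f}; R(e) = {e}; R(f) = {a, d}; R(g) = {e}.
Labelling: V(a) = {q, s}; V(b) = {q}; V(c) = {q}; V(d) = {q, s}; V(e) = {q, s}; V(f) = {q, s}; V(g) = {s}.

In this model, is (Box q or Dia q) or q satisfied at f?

At f: Box q or Dia q is true, q is true, so (Box q or Dia q) or q is true.
  At f: Box q is true, Dia q is true, so Box q or Dia q is true.
    At f: Box q requires q at every successor {a, d}.
      At a: q is true.
      At d: q is true.
    So Box q is true at f.
    At f: Dia q requires q at some successor in {a, d}.
      q holds at a, so Dia q is true at f.

Yes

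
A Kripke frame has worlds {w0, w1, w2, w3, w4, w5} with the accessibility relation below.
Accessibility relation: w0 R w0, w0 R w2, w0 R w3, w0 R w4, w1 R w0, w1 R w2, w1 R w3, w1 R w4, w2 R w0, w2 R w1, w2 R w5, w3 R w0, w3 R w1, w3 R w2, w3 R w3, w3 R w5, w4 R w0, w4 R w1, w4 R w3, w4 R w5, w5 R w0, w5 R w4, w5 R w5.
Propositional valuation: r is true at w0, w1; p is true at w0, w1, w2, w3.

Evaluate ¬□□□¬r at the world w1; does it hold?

Recall that □ψ holds at a world iff ψ holds at every accessible world, and ◇ψ holds iff ψ holds at some accessible world.
At w1: □□□¬r is false, so ¬□□□¬r is true.
  At w1: □□□¬r requires □□¬r at every successor {w0, w2, w3, w4}.
    □□¬r fails at w0, so □□□¬r is false at w1.
      At w0: □□¬r requires □¬r at every successor {w0, w2, w3, w4}.
        □¬r fails at w0, so □□¬r is false at w0.

Yes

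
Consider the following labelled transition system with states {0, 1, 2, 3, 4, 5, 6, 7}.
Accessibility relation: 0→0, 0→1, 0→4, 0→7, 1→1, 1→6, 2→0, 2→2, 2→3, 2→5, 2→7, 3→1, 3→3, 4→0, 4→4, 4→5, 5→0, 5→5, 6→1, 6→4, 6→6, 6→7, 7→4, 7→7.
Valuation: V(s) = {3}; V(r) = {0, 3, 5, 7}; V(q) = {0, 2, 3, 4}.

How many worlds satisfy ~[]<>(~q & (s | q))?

8

Let φ = ~[]<>(~q & (s | q)). Evaluate φ at each world:
  0 (successors {0, 1, 4, 7}): φ is true.
  1 (successors {1, 6}): φ is true.
  2 (successors {0, 2, 3, 5, 7}): φ is true.
  3 (successors {1, 3}): φ is true.
  4 (successors {0, 4, 5}): φ is true.
  5 (successors {0, 5}): φ is true.
  6 (successors {1, 4, 6, 7}): φ is true.
  7 (successors {4, 7}): φ is true.
For instance, at 5:
  At 5: []<>(~q & (s | q)) is false, so ~[]<>(~q & (s | q)) is true.
    At 5: []<>(~q & (s | q)) requires <>(~q & (s | q)) at every successor {0, 5}.
      <>(~q & (s | q)) fails at 0, so []<>(~q & (s | q)) is false at 5.
Satisfying worlds: {0, 1, 2, 3, 4, 5, 6, 7}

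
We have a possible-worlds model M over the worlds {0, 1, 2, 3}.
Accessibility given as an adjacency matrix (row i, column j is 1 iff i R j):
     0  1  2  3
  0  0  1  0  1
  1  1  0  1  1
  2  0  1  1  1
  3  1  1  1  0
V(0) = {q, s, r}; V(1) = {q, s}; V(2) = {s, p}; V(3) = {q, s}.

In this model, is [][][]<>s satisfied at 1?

Yes

At 1: [][][]<>s requires [][]<>s at every successor {0, 2, 3}.
    At 0: [][]<>s requires []<>s at every successor {1, 3}.
      At 1: []<>s is true.
      At 3: []<>s is true.
    So [][]<>s is true at 0.
    At 2: [][]<>s requires []<>s at every successor {1, 2, 3}.
      At 1: []<>s is true.
      At 2: []<>s is true.
      At 3: []<>s is true.
    So [][]<>s is true at 2.
    At 3: [][]<>s requires []<>s at every successor {0, 1, 2}.
      At 0: []<>s is true.
      At 1: []<>s is true.
      At 2: []<>s is true.
    So [][]<>s is true at 3.
So [][][]<>s is true at 1.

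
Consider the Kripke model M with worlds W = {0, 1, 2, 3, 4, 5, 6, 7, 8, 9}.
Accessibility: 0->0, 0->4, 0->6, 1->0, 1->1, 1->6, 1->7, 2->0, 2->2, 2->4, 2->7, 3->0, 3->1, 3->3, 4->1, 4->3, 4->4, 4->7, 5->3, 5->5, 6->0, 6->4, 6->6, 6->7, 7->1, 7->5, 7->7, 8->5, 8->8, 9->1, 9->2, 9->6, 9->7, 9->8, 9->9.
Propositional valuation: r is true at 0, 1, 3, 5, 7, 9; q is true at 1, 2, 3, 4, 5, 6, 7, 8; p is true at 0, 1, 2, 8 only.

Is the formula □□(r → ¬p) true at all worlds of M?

Let φ = □□(r → ¬p). Evaluate φ at each world:
  0 (successors {0, 4, 6}): φ is false.
  1 (successors {0, 1, 6, 7}): φ is false.
  2 (successors {0, 2, 4, 7}): φ is false.
  3 (successors {0, 1, 3}): φ is false.
  4 (successors {1, 3, 4, 7}): φ is false.
  5 (successors {3, 5}): φ is false.
  6 (successors {0, 4, 6, 7}): φ is false.
  7 (successors {1, 5, 7}): φ is false.
  8 (successors {5, 8}): φ is true.
  9 (successors {1, 2, 6, 7, 8, 9}): φ is false.
Detail at 0 (counterexample):
  At 0: □□(r → ¬p) requires □(r → ¬p) at every successor {0, 4, 6}.
    □(r → ¬p) fails at 0, so □□(r → ¬p) is false at 0.
      At 0: □(r → ¬p) requires r → ¬p at every successor {0, 4, 6}.
        r → ¬p fails at 0, so □(r → ¬p) is false at 0.

No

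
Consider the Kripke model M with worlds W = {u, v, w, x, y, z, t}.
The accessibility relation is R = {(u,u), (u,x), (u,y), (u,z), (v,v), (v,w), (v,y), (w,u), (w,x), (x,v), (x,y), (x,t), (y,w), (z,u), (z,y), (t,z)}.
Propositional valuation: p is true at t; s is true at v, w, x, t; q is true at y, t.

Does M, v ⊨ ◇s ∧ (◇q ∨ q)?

Yes

At v: ◇s is true, ◇q ∨ q is true, so ◇s ∧ (◇q ∨ q) is true.
  At v: ◇s requires s at some successor in {v, w, y}.
    s holds at v, so ◇s is true at v.
  At v: ◇q is true, q is false, so ◇q ∨ q is true.
    At v: ◇q requires q at some successor in {v, w, y}.
      q holds at y, so ◇q is true at v.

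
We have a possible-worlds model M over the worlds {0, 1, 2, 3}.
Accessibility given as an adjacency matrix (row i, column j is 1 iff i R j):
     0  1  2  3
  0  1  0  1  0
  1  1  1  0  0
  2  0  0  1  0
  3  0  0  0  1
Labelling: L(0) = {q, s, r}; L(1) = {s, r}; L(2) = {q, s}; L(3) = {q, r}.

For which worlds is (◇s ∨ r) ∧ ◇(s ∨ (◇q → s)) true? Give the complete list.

Let φ = (◇s ∨ r) ∧ ◇(s ∨ (◇q → s)). Evaluate φ at each world:
  0 (successors {0, 2}): φ is true.
  1 (successors {0, 1}): φ is true.
  2 (successors {2}): φ is true.
  3 (successors {3}): φ is false.
For instance, at 0:
  At 0: ◇s ∨ r is true, ◇(s ∨ (◇q → s)) is true, so (◇s ∨ r) ∧ ◇(s ∨ (◇q → s)) is true.
    At 0: ◇s is true, r is true, so ◇s ∨ r is true.
      At 0: ◇s requires s at some successor in {0, 2}.
        s holds at 0, so ◇s is true at 0.
    At 0: ◇(s ∨ (◇q → s)) requires s ∨ (◇q → s) at some successor in {0, 2}.
      s ∨ (◇q → s) holds at 0, so ◇(s ∨ (◇q → s)) is true at 0.
Satisfying worlds: {0, 1, 2}

0, 1, 2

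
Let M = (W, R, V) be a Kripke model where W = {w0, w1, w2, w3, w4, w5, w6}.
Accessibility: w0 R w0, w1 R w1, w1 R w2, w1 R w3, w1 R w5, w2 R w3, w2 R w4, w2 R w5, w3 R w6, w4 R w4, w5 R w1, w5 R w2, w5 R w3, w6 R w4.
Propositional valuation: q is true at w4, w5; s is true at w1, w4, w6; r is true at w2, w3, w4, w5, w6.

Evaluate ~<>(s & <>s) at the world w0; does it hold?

Yes

At w0: <>(s & <>s) is false, so ~<>(s & <>s) is true.
  At w0: <>(s & <>s) requires s & <>s at some successor in {w0}.
    At w0: s & <>s is false.
  So <>(s & <>s) is false at w0.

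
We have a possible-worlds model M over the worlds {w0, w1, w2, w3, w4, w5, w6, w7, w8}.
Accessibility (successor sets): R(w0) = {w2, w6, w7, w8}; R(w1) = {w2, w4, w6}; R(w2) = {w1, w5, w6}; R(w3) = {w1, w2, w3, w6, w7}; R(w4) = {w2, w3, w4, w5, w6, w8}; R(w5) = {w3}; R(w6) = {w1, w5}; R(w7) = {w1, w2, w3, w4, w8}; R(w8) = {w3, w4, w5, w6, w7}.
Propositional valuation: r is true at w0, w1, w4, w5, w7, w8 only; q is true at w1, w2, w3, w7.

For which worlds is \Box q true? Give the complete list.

w5

Recall that \Box ψ holds at a world iff ψ holds at every accessible world, and \Diamond ψ holds iff ψ holds at some accessible world.
Let φ = \Box q. Evaluate φ at each world:
  w0 (successors {w2, w6, w7, w8}): φ is false.
  w1 (successors {w2, w4, w6}): φ is false.
  w2 (successors {w1, w5, w6}): φ is false.
  w3 (successors {w1, w2, w3, w6, w7}): φ is false.
  w4 (successors {w2, w3, w4, w5, w6, w8}): φ is false.
  w5 (successors {w3}): φ is true.
  w6 (successors {w1, w5}): φ is false.
  w7 (successors {w1, w2, w3, w4, w8}): φ is false.
  w8 (successors {w3, w4, w5, w6, w7}): φ is false.
For instance, at w2:
  At w2: \Box q requires q at every successor {w1, w5, w6}.
    q fails at w5, so \Box q is false at w2.
Satisfying worlds: {w5}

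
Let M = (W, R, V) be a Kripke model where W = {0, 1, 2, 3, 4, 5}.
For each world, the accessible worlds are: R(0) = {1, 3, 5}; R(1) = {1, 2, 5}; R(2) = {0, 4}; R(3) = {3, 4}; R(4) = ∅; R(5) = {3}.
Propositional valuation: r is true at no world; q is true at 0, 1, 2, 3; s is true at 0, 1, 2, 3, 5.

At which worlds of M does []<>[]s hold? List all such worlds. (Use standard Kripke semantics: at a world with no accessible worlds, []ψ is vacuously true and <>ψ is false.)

4, 5

Let φ = []<>[]s. Evaluate φ at each world:
  0 (successors {1, 3, 5}): φ is false.
  1 (successors {1, 2, 5}): φ is false.
  2 (successors {0, 4}): φ is false.
  3 (successors {3, 4}): φ is false.
  4 (successors ∅): φ is true.
  5 (successors {3}): φ is true.
For instance, at 0:
  At 0: []<>[]s requires <>[]s at every successor {1, 3, 5}.
    <>[]s fails at 5, so []<>[]s is false at 0.
      At 5: <>[]s requires []s at some successor in {3}.
        At 3: []s is false.
      So <>[]s is false at 5.
Satisfying worlds: {4, 5}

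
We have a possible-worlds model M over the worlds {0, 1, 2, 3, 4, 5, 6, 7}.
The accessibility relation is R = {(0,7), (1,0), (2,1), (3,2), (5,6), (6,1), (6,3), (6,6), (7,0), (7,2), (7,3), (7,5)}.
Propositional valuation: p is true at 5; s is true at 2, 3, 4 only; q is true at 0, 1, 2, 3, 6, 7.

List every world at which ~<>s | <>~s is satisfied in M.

Let φ = ~<>s | <>~s. Evaluate φ at each world:
  0 (successors {7}): φ is true.
  1 (successors {0}): φ is true.
  2 (successors {1}): φ is true.
  3 (successors {2}): φ is false.
  4 (successors ∅): φ is true.
  5 (successors {6}): φ is true.
  6 (successors {1, 3, 6}): φ is true.
  7 (successors {0, 2, 3, 5}): φ is true.
For instance, at 6:
  At 6: ~<>s is false, <>~s is true, so ~<>s | <>~s is true.
    At 6: <>s is true, so ~<>s is false.
      At 6: <>s requires s at some successor in {1, 3, 6}.
        s holds at 3, so <>s is true at 6.
    At 6: <>~s requires ~s at some successor in {1, 3, 6}.
      ~s holds at 1, so <>~s is true at 6.
Satisfying worlds: {0, 1, 2, 4, 5, 6, 7}

0, 1, 2, 4, 5, 6, 7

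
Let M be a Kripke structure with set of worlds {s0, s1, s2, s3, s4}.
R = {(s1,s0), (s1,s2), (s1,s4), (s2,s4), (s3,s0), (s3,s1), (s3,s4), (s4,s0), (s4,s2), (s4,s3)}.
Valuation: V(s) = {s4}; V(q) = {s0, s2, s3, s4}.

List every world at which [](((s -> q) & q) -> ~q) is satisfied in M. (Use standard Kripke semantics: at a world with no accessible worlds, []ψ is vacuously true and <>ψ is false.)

s0

Let φ = [](((s -> q) & q) -> ~q). Evaluate φ at each world:
  s0 (successors ∅): φ is true.
  s1 (successors {s0, s2, s4}): φ is false.
  s2 (successors {s4}): φ is false.
  s3 (successors {s0, s1, s4}): φ is false.
  s4 (successors {s0, s2, s3}): φ is false.
For instance, at s4:
  At s4: [](((s -> q) & q) -> ~q) requires ((s -> q) & q) -> ~q at every successor {s0, s2, s3}.
    ((s -> q) & q) -> ~q fails at s0, so [](((s -> q) & q) -> ~q) is false at s4.
Satisfying worlds: {s0}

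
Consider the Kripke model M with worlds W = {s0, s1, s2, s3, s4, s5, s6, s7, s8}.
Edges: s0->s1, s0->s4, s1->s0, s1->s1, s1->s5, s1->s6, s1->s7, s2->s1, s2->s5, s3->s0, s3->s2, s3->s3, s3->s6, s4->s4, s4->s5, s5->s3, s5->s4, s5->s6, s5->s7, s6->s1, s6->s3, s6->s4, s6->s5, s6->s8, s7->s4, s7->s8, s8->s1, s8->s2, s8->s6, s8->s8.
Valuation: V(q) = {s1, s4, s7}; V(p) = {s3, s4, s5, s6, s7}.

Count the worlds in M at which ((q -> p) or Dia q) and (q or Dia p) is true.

9

Let φ = ((q -> p) or Dia q) and (q or Dia p). Evaluate φ at each world:
  s0 (successors {s1, s4}): φ is true.
  s1 (successors {s0, s1, s5, s6, s7}): φ is true.
  s2 (successors {s1, s5}): φ is true.
  s3 (successors {s0, s2, s3, s6}): φ is true.
  s4 (successors {s4, s5}): φ is true.
  s5 (successors {s3, s4, s6, s7}): φ is true.
  s6 (successors {s1, s3, s4, s5, s8}): φ is true.
  s7 (successors {s4, s8}): φ is true.
  s8 (successors {s1, s2, s6, s8}): φ is true.
For instance, at s8:
  At s8: (q -> p) or Dia q is true, q or Dia p is true, so ((q -> p) or Dia q) and (q or Dia p) is true.
    At s8: q -> p is true, Dia q is true, so (q -> p) or Dia q is true.
      At s8: Dia q requires q at some successor in {s1, s2, s6, s8}.
        q holds at s1, so Dia q is true at s8.
    At s8: q is false, Dia p is true, so q or Dia p is true.
      At s8: Dia p requires p at some successor in {s1, s2, s6, s8}.
        p holds at s6, so Dia p is true at s8.
Satisfying worlds: {s0, s1, s2, s3, s4, s5, s6, s7, s8}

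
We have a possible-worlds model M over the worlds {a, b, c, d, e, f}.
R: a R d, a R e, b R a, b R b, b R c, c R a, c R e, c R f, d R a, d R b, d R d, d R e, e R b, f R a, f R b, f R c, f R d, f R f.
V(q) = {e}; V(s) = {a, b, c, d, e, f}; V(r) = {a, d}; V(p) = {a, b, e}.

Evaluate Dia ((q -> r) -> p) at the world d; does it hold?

At d: Dia ((q -> r) -> p) requires (q -> r) -> p at some successor in {a, b, d, e}.
  (q -> r) -> p holds at a, so Dia ((q -> r) -> p) is true at d.

Yes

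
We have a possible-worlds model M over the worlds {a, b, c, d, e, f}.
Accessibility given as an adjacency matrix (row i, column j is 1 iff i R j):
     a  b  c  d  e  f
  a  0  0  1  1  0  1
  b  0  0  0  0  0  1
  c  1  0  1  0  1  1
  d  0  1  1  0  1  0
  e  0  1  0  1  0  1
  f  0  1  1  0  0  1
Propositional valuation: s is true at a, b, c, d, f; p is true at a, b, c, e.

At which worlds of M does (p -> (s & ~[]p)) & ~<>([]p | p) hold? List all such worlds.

b

Let φ = (p -> (s & ~[]p)) & ~<>([]p | p). Evaluate φ at each world:
  a (successors {c, d, f}): φ is false.
  b (successors {f}): φ is true.
  c (successors {a, c, e, f}): φ is false.
  d (successors {b, c, e}): φ is false.
  e (successors {b, d, f}): φ is false.
  f (successors {b, c, f}): φ is false.
For instance, at c:
  At c: p -> (s & ~[]p) is true, ~<>([]p | p) is false, so (p -> (s & ~[]p)) & ~<>([]p | p) is false.
    At c: p is true, s & ~[]p is true, so p -> (s & ~[]p) is true.
      At c: s is true, ~[]p is true, so s & ~[]p is true.
    At c: <>([]p | p) is true, so ~<>([]p | p) is false.
      At c: <>([]p | p) requires []p | p at some successor in {a, c, e, f}.
        []p | p holds at a, so <>([]p | p) is true at c.
Satisfying worlds: {b}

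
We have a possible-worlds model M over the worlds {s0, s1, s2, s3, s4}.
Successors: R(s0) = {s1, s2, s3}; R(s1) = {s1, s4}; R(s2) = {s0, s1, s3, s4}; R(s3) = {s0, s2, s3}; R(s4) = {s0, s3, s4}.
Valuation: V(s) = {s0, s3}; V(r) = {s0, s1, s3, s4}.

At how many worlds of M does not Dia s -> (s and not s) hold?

4

Let φ = not Dia s -> (s and not s). Evaluate φ at each world:
  s0 (successors {s1, s2, s3}): φ is true.
  s1 (successors {s1, s4}): φ is false.
  s2 (successors {s0, s1, s3, s4}): φ is true.
  s3 (successors {s0, s2, s3}): φ is true.
  s4 (successors {s0, s3, s4}): φ is true.
For instance, at s3:
  At s3: not Dia s is false, s and not s is false, so not Dia s -> (s and not s) is true.
    At s3: Dia s is true, so not Dia s is false.
      At s3: Dia s requires s at some successor in {s0, s2, s3}.
        s holds at s0, so Dia s is true at s3.
Satisfying worlds: {s0, s2, s3, s4}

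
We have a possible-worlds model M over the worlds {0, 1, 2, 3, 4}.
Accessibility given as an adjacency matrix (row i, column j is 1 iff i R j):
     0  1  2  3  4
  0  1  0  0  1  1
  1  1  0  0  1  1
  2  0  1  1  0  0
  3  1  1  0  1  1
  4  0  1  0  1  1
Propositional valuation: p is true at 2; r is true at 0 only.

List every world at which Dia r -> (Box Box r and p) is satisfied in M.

Let φ = Dia r -> (Box Box r and p). Evaluate φ at each world:
  0 (successors {0, 3, 4}): φ is false.
  1 (successors {0, 3, 4}): φ is false.
  2 (successors {1, 2}): φ is true.
  3 (successors {0, 1, 3, 4}): φ is false.
  4 (successors {1, 3, 4}): φ is true.
For instance, at 2:
  At 2: Dia r is false, Box Box r and p is false, so Dia r -> (Box Box r and p) is true.
    At 2: Dia r requires r at some successor in {1, 2}.
      At 1: r is false.
      At 2: r is false.
    So Dia r is false at 2.
    At 2: Box Box r is false, p is true, so Box Box r and p is false.
      At 2: Box Box r requires Box r at every successor {1, 2}.
        Box r fails at 1, so Box Box r is false at 2.
Satisfying worlds: {2, 4}

2, 4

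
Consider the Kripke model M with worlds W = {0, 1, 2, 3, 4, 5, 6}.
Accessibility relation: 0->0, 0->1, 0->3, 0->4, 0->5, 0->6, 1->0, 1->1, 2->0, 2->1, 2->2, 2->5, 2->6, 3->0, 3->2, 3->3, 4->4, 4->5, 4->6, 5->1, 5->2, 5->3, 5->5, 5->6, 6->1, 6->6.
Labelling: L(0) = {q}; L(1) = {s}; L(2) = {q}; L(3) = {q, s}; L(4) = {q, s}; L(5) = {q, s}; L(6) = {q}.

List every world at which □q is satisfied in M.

Let φ = □q. Evaluate φ at each world:
  0 (successors {0, 1, 3, 4, 5, 6}): φ is false.
  1 (successors {0, 1}): φ is false.
  2 (successors {0, 1, 2, 5, 6}): φ is false.
  3 (successors {0, 2, 3}): φ is true.
  4 (successors {4, 5, 6}): φ is true.
  5 (successors {1, 2, 3, 5, 6}): φ is false.
  6 (successors {1, 6}): φ is false.
For instance, at 0:
  At 0: □q requires q at every successor {0, 1, 3, 4, 5, 6}.
    q fails at 1, so □q is false at 0.
Satisfying worlds: {3, 4}

3, 4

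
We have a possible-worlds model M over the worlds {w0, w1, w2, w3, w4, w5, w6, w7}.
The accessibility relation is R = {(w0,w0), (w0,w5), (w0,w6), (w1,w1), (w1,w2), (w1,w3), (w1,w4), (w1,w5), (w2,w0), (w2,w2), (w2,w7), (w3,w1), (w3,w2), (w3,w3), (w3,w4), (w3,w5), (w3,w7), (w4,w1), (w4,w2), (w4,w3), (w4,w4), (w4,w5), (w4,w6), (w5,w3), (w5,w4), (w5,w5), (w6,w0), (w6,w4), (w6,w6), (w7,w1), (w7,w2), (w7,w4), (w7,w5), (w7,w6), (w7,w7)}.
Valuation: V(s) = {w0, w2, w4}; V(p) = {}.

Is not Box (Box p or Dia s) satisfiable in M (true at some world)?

Let φ = not Box (Box p or Dia s). Evaluate φ at each world:
  w0 (successors {w0, w5, w6}): φ is false.
  w1 (successors {w1, w2, w3, w4, w5}): φ is false.
  w2 (successors {w0, w2, w7}): φ is false.
  w3 (successors {w1, w2, w3, w4, w5, w7}): φ is false.
  w4 (successors {w1, w2, w3, w4, w5, w6}): φ is false.
  w5 (successors {w3, w4, w5}): φ is false.
  w6 (successors {w0, w4, w6}): φ is false.
  w7 (successors {w1, w2, w4, w5, w6, w7}): φ is false.
For instance, at w3:
  At w3: Box (Box p or Dia s) is true, so not Box (Box p or Dia s) is false.
    At w3: Box (Box p or Dia s) requires Box p or Dia s at every successor {w1, w2, w3, w4, w5, w7}.
      At w1: Box p or Dia s is true.
      At w2: Box p or Dia s is true.
      At w3: Box p or Dia s is true.
      At w4: Box p or Dia s is true.
      At w5: Box p or Dia s is true.
      At w7: Box p or Dia s is true.
    So Box (Box p or Dia s) is true at w3.

No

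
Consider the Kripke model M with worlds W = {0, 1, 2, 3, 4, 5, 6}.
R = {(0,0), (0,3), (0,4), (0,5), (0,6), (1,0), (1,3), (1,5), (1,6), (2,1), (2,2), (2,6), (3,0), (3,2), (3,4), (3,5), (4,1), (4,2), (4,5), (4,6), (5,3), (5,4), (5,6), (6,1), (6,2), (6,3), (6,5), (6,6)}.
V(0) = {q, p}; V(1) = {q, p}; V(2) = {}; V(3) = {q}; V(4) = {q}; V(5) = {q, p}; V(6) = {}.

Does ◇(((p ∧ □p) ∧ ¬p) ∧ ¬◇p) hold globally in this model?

Let φ = ◇(((p ∧ □p) ∧ ¬p) ∧ ¬◇p). Evaluate φ at each world:
  0 (successors {0, 3, 4, 5, 6}): φ is false.
  1 (successors {0, 3, 5, 6}): φ is false.
  2 (successors {1, 2, 6}): φ is false.
  3 (successors {0, 2, 4, 5}): φ is false.
  4 (successors {1, 2, 5, 6}): φ is false.
  5 (successors {3, 4, 6}): φ is false.
  6 (successors {1, 2, 3, 5, 6}): φ is false.
Detail at 0 (counterexample):
  At 0: ◇(((p ∧ □p) ∧ ¬p) ∧ ¬◇p) requires ((p ∧ □p) ∧ ¬p) ∧ ¬◇p at some successor in {0, 3, 4, 5, 6}.
    At 0: ((p ∧ □p) ∧ ¬p) ∧ ¬◇p is false.
    At 3: ((p ∧ □p) ∧ ¬p) ∧ ¬◇p is false.
    At 4: ((p ∧ □p) ∧ ¬p) ∧ ¬◇p is false.
    At 5: ((p ∧ □p) ∧ ¬p) ∧ ¬◇p is false.
    At 6: ((p ∧ □p) ∧ ¬p) ∧ ¬◇p is false.
  So ◇(((p ∧ □p) ∧ ¬p) ∧ ¬◇p) is false at 0.

No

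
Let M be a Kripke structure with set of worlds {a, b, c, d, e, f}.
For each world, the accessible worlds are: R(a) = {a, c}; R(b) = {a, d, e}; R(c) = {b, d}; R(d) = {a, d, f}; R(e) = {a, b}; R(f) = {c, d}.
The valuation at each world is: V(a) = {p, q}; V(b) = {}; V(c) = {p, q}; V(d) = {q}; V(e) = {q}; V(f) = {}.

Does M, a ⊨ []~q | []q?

Yes

Recall that []ψ holds at a world iff ψ holds at every accessible world, and <>ψ holds iff ψ holds at some accessible world.
At a: []~q is false, []q is true, so []~q | []q is true.
  At a: []~q requires ~q at every successor {a, c}.
    ~q fails at a, so []~q is false at a.
  At a: []q requires q at every successor {a, c}.
    At a: q is true.
    At c: q is true.
  So []q is true at a.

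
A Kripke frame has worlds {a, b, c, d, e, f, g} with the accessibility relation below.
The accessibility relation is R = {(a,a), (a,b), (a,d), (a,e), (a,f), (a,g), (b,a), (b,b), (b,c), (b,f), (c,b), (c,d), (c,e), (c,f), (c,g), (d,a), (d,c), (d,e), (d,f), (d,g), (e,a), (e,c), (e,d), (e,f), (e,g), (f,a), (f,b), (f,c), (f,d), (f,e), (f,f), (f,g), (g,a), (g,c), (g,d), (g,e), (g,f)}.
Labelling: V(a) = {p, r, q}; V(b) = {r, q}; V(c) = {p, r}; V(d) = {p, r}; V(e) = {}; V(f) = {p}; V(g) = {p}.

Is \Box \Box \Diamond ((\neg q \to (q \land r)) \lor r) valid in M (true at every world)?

Yes

Let φ = \Box \Box \Diamond ((\neg q \to (q \land r)) \lor r). Evaluate φ at each world:
  a (successors {a, b, d, e, f, g}): φ is true.
  b (successors {a, b, c, f}): φ is true.
  c (successors {b, d, e, f, g}): φ is true.
  d (successors {a, c, e, f, g}): φ is true.
  e (successors {a, c, d, f, g}): φ is true.
  f (successors {a, b, c, d, e, f, g}): φ is true.
  g (successors {a, c, d, e, f}): φ is true.
For instance, at d:
  At d: \Box \Box \Diamond ((\neg q \to (q \land r)) \lor r) requires \Box \Diamond ((\neg q \to (q \land r)) \lor r) at every successor {a, c, e, f, g}.
    At a: \Box \Diamond ((\neg q \to (q \land r)) \lor r) is true.
    At c: \Box \Diamond ((\neg q \to (q \land r)) \lor r) is true.
    At e: \Box \Diamond ((\neg q \to (q \land r)) \lor r) is true.
    At f: \Box \Diamond ((\neg q \to (q \land r)) \lor r) is true.
    At g: \Box \Diamond ((\neg q \to (q \land r)) \lor r) is true.
  So \Box \Box \Diamond ((\neg q \to (q \land r)) \lor r) is true at d.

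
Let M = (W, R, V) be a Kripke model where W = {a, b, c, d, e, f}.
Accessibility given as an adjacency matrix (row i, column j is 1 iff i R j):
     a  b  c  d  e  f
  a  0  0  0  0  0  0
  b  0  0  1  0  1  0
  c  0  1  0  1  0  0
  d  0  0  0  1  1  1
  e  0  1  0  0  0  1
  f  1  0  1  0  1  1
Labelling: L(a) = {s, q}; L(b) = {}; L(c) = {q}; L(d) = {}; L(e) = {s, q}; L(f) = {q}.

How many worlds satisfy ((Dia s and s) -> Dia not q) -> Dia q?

Let φ = ((Dia s and s) -> Dia not q) -> Dia q. Evaluate φ at each world:
  a (successors ∅): φ is false.
  b (successors {c, e}): φ is true.
  c (successors {b, d}): φ is false.
  d (successors {d, e, f}): φ is true.
  e (successors {b, f}): φ is true.
  f (successors {a, c, e, f}): φ is true.
For instance, at d:
  At d: (Dia s and s) -> Dia not q is true, Dia q is true, so ((Dia s and s) -> Dia not q) -> Dia q is true.
    At d: Dia s and s is false, Dia not q is true, so (Dia s and s) -> Dia not q is true.
      At d: Dia s is true, s is false, so Dia s and s is false.
      At d: Dia not q requires not q at some successor in {d, e, f}.
        not q holds at d, so Dia not q is true at d.
    At d: Dia q requires q at some successor in {d, e, f}.
      q holds at e, so Dia q is true at d.
Satisfying worlds: {b, d, e, f}

4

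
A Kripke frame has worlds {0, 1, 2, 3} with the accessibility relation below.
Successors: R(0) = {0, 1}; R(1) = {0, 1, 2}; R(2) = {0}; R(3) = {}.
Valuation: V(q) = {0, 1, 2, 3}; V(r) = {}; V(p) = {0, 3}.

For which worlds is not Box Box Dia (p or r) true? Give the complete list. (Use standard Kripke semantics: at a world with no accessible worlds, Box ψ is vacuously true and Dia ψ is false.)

none

Let φ = not Box Box Dia (p or r). Evaluate φ at each world:
  0 (successors {0, 1}): φ is false.
  1 (successors {0, 1, 2}): φ is false.
  2 (successors {0}): φ is false.
  3 (successors ∅): φ is false.
For instance, at 2:
  At 2: Box Box Dia (p or r) is true, so not Box Box Dia (p or r) is false.
    At 2: Box Box Dia (p or r) requires Box Dia (p or r) at every successor {0}.
      At 0: Box Dia (p or r) is true.
    So Box Box Dia (p or r) is true at 2.
Satisfying worlds: none.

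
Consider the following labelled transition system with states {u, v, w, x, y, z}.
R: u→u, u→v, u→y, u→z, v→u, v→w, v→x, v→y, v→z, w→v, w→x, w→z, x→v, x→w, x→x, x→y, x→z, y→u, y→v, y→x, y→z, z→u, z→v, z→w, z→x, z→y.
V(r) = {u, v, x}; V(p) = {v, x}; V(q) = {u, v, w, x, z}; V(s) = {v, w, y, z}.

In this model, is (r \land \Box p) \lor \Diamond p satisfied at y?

Yes

Recall that \Box ψ holds at a world iff ψ holds at every accessible world, and \Diamond ψ holds iff ψ holds at some accessible world.
At y: r \land \Box p is false, \Diamond p is true, so (r \land \Box p) \lor \Diamond p is true.
  At y: r is false, \Box p is false, so r \land \Box p is false.
    At y: \Box p requires p at every successor {u, v, x, z}.
      p fails at u, so \Box p is false at y.
  At y: \Diamond p requires p at some successor in {u, v, x, z}.
    p holds at v, so \Diamond p is true at y.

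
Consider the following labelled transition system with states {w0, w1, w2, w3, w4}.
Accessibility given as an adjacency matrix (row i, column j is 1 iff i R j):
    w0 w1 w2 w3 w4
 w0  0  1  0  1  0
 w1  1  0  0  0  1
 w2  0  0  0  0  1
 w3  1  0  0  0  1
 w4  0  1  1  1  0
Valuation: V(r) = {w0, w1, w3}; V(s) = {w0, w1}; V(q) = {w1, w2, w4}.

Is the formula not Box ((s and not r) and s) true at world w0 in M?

Yes

Recall that Box ψ holds at a world iff ψ holds at every accessible world, and Dia ψ holds iff ψ holds at some accessible world.
At w0: Box ((s and not r) and s) is false, so not Box ((s and not r) and s) is true.
  At w0: Box ((s and not r) and s) requires (s and not r) and s at every successor {w1, w3}.
    (s and not r) and s fails at w1, so Box ((s and not r) and s) is false at w0.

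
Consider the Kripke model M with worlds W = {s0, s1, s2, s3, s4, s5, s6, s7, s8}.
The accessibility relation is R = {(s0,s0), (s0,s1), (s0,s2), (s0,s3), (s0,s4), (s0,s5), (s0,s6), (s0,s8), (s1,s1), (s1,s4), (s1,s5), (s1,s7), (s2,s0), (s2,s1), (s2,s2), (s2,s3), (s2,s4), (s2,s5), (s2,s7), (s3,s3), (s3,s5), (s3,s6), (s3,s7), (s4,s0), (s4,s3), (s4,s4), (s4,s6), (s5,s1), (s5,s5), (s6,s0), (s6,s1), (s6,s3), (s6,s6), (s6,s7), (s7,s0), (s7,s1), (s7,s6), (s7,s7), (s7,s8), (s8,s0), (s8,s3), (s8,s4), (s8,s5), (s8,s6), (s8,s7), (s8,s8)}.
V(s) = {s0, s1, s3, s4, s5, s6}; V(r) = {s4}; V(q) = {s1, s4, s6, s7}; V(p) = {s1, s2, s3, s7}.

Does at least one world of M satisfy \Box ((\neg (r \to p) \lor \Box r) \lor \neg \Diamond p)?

No

Recall that \Box ψ holds at a world iff ψ holds at every accessible world, and \Diamond ψ holds iff ψ holds at some accessible world.
Let φ = \Box ((\neg (r \to p) \lor \Box r) \lor \neg \Diamond p). Evaluate φ at each world:
  s0 (successors {s0, s1, s2, s3, s4, s5, s6, s8}): φ is false.
  s1 (successors {s1, s4, s5, s7}): φ is false.
  s2 (successors {s0, s1, s2, s3, s4, s5, s7}): φ is false.
  s3 (successors {s3, s5, s6, s7}): φ is false.
  s4 (successors {s0, s3, s4, s6}): φ is false.
  s5 (successors {s1, s5}): φ is false.
  s6 (successors {s0, s1, s3, s6, s7}): φ is false.
  s7 (successors {s0, s1, s6, s7, s8}): φ is false.
  s8 (successors {s0, s3, s4, s5, s6, s7, s8}): φ is false.
For instance, at s0:
  At s0: \Box ((\neg (r \to p) \lor \Box r) \lor \neg \Diamond p) requires (\neg (r \to p) \lor \Box r) \lor \neg \Diamond p at every successor {s0, s1, s2, s3, s4, s5, s6, s8}.
    (\neg (r \to p) \lor \Box r) \lor \neg \Diamond p fails at s0, so \Box ((\neg (r \to p) \lor \Box r) \lor \neg \Diamond p) is false at s0.
      At s0: \neg (r \to p) \lor \Box r is false, \neg \Diamond p is false, so (\neg (r \to p) \lor \Box r) \lor \neg \Diamond p is false.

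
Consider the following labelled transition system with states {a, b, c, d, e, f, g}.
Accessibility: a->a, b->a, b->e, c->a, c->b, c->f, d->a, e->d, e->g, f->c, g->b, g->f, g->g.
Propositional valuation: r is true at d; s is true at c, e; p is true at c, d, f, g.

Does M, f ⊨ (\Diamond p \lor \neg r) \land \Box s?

At f: \Diamond p \lor \neg r is true, \Box s is true, so (\Diamond p \lor \neg r) \land \Box s is true.
  At f: \Diamond p is true, \neg r is true, so \Diamond p \lor \neg r is true.
    At f: \Diamond p requires p at some successor in {c}.
      p holds at c, so \Diamond p is true at f.
  At f: \Box s requires s at every successor {c}.
    At c: s is true.
  So \Box s is true at f.

Yes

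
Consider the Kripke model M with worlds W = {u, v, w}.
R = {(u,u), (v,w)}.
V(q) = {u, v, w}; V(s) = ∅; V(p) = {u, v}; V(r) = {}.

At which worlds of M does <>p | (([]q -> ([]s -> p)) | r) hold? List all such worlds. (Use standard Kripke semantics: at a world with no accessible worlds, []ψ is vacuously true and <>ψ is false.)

Recall that []ψ holds at a world iff ψ holds at every accessible world, and <>ψ holds iff ψ holds at some accessible world.
Let φ = <>p | (([]q -> ([]s -> p)) | r). Evaluate φ at each world:
  u (successors {u}): φ is true.
  v (successors {w}): φ is true.
  w (successors ∅): φ is false.
For instance, at u:
  At u: <>p is true, ([]q -> ([]s -> p)) | r is true, so <>p | (([]q -> ([]s -> p)) | r) is true.
    At u: <>p requires p at some successor in {u}.
      p holds at u, so <>p is true at u.
    At u: []q -> ([]s -> p) is true, r is false, so ([]q -> ([]s -> p)) | r is true.
      At u: []q is true, []s -> p is true, so []q -> ([]s -> p) is true.
Satisfying worlds: {u, v}

u, v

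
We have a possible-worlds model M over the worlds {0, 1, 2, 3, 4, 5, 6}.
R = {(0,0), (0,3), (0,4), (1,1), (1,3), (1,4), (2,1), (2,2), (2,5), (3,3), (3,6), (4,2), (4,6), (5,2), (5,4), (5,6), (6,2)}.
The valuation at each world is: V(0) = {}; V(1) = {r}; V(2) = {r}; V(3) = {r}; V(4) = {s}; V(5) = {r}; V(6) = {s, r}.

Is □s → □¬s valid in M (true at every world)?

Let φ = □s → □¬s. Evaluate φ at each world:
  0 (successors {0, 3, 4}): φ is true.
  1 (successors {1, 3, 4}): φ is true.
  2 (successors {1, 2, 5}): φ is true.
  3 (successors {3, 6}): φ is true.
  4 (successors {2, 6}): φ is true.
  5 (successors {2, 4, 6}): φ is true.
  6 (successors {2}): φ is true.
For instance, at 6:
  At 6: □s is false, □¬s is true, so □s → □¬s is true.
    At 6: □s requires s at every successor {2}.
      s fails at 2, so □s is false at 6.
    At 6: □¬s requires ¬s at every successor {2}.
      At 2: ¬s is true.
    So □¬s is true at 6.

Yes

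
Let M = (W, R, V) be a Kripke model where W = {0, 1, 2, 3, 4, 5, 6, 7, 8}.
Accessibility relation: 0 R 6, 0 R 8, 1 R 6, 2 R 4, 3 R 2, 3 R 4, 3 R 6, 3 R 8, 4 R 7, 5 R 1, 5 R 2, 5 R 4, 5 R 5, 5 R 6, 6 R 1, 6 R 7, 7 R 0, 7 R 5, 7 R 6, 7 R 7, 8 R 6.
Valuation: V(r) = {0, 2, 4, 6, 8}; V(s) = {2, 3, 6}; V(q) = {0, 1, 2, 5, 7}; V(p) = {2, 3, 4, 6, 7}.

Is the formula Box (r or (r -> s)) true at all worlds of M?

Yes

Recall that Box ψ holds at a world iff ψ holds at every accessible world, and Dia ψ holds iff ψ holds at some accessible world.
Let φ = Box (r or (r -> s)). Evaluate φ at each world:
  0 (successors {6, 8}): φ is true.
  1 (successors {6}): φ is true.
  2 (successors {4}): φ is true.
  3 (successors {2, 4, 6, 8}): φ is true.
  4 (successors {7}): φ is true.
  5 (successors {1, 2, 4, 5, 6}): φ is true.
  6 (successors {1, 7}): φ is true.
  7 (successors {0, 5, 6, 7}): φ is true.
  8 (successors {6}): φ is true.
For instance, at 0:
  At 0: Box (r or (r -> s)) requires r or (r -> s) at every successor {6, 8}.
    At 6: r or (r -> s) is true.
    At 8: r or (r -> s) is true.
  So Box (r or (r -> s)) is true at 0.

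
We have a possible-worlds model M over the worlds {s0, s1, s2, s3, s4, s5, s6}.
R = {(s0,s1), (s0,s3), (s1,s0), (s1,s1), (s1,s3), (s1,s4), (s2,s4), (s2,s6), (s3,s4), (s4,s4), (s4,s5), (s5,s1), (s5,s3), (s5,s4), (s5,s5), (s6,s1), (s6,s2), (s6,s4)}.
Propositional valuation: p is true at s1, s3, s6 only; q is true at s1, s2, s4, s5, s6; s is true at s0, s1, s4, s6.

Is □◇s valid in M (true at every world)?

Yes

Let φ = □◇s. Evaluate φ at each world:
  s0 (successors {s1, s3}): φ is true.
  s1 (successors {s0, s1, s3, s4}): φ is true.
  s2 (successors {s4, s6}): φ is true.
  s3 (successors {s4}): φ is true.
  s4 (successors {s4, s5}): φ is true.
  s5 (successors {s1, s3, s4, s5}): φ is true.
  s6 (successors {s1, s2, s4}): φ is true.
For instance, at s4:
  At s4: □◇s requires ◇s at every successor {s4, s5}.
      At s4: ◇s requires s at some successor in {s4, s5}.
        s holds at s4, so ◇s is true at s4.
      At s5: ◇s requires s at some successor in {s1, s3, s4, s5}.
        s holds at s1, so ◇s is true at s5.
  So □◇s is true at s4.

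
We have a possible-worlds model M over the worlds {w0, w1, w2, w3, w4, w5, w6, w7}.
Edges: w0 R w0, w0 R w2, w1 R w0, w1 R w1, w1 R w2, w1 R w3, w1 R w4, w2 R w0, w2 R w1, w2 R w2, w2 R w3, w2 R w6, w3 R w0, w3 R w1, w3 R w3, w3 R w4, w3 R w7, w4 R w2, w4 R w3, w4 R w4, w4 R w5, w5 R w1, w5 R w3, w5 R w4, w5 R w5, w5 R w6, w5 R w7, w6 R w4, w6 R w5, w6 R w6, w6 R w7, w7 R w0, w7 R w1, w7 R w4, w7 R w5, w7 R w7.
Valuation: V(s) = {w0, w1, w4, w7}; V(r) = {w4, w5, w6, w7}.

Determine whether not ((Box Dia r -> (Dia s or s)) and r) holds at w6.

Recall that Box ψ holds at a world iff ψ holds at every accessible world, and Dia ψ holds iff ψ holds at some accessible world.
At w6: (Box Dia r -> (Dia s or s)) and r is true, so not ((Box Dia r -> (Dia s or s)) and r) is false.
  At w6: Box Dia r -> (Dia s or s) is true, r is true, so (Box Dia r -> (Dia s or s)) and r is true.
    At w6: Box Dia r is true, Dia s or s is true, so Box Dia r -> (Dia s or s) is true.
      At w6: Box Dia r requires Dia r at every successor {w4, w5, w6, w7}.
        At w4: Dia r is true.
        At w5: Dia r is true.
        At w6: Dia r is true.
        At w7: Dia r is true.
      So Box Dia r is true at w6.
      At w6: Dia s is true, s is false, so Dia s or s is true.

No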